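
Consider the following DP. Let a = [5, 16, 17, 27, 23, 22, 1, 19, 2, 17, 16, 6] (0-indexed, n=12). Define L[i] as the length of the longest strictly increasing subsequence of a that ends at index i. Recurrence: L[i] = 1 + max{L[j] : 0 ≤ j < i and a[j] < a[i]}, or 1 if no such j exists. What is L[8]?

   i    0    1    2    3    4    5    6    7    8    9   10   11
a[i]    5   16   17   27   23   22    1   19    2   17   16    6
L[i]    1    2    3    4    4    4    1    4    2    3    3    3

2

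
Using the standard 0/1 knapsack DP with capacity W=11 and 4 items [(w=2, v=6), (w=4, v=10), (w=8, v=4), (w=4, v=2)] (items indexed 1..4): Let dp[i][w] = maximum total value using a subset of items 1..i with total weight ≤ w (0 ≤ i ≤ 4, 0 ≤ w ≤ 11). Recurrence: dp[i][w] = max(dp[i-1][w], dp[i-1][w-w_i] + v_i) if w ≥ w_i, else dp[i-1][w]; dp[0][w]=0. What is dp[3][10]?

16

i\w   0   1   2   3   4   5   6   7   8   9  10  11
  0   0   0   0   0   0   0   0   0   0   0   0   0
  1   0   0   6   6   6   6   6   6   6   6   6   6
  2   0   0   6   6  10  10  16  16  16  16  16  16
  3   0   0   6   6  10  10  16  16  16  16  16  16
  4   0   0   6   6  10  10  16  16  16  16  18  18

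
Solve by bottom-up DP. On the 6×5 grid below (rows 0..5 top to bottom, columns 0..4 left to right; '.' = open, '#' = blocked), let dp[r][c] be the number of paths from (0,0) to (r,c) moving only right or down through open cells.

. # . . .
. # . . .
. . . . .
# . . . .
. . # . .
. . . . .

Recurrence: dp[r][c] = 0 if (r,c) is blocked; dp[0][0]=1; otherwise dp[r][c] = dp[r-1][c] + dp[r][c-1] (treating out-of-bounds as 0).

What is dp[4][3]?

3

r\c   0   1   2   3   4
  0   1   0   0   0   0
  1   1   0   0   0   0
  2   1   1   1   1   1
  3   0   1   2   3   4
  4   0   1   0   3   7
  5   0   1   1   4  11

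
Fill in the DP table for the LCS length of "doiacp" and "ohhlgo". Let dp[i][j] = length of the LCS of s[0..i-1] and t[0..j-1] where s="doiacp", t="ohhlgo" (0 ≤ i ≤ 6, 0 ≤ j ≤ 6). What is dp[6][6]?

   ''  o  h  h  l  g  o
''  0  0  0  0  0  0  0
 d  0  0  0  0  0  0  0
 o  0  1  1  1  1  1  1
 i  0  1  1  1  1  1  1
 a  0  1  1  1  1  1  1
 c  0  1  1  1  1  1  1
 p  0  1  1  1  1  1  1

1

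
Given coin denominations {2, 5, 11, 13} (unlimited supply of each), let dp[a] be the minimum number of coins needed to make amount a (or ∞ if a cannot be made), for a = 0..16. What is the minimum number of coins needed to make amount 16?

2

 a  0  1  2  3  4  5  6  7  8  9 10 11 12 13 14 15 16
dp  0  -  1  -  2  1  3  2  4  3  2  1  3  1  4  2  2
(- denotes ∞ / unreachable)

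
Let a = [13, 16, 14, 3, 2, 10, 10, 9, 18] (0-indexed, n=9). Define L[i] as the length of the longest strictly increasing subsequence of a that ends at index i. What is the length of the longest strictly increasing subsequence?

3

   i    0    1    2    3    4    5    6    7    8
a[i]   13   16   14    3    2   10   10    9   18
L[i]    1    2    2    1    1    2    2    2    3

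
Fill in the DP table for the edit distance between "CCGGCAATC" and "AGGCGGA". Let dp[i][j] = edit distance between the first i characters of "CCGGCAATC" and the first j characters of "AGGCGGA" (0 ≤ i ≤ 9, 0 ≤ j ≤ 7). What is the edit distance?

   ''  A  G  G  C  G  G  A
''  0  1  2  3  4  5  6  7
 C  1  1  2  3  3  4  5  6
 C  2  2  2  3  3  4  5  6
 G  3  3  2  2  3  3  4  5
 G  4  4  3  2  3  3  3  4
 C  5  5  4  3  2  3  4  4
 A  6  5  5  4  3  3  4  4
 A  7  6  6  5  4  4  4  4
 T  8  7  7  6  5  5  5  5
 C  9  8  8  7  6  6  6  6

6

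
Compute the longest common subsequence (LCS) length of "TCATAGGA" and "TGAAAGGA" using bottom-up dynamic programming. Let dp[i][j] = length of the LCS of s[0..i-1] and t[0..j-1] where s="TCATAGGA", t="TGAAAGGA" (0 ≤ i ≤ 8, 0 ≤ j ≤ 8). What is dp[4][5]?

2

   ''  T  G  A  A  A  G  G  A
''  0  0  0  0  0  0  0  0  0
 T  0  1  1  1  1  1  1  1  1
 C  0  1  1  1  1  1  1  1  1
 A  0  1  1  2  2  2  2  2  2
 T  0  1  1  2  2  2  2  2  2
 A  0  1  1  2  3  3  3  3  3
 G  0  1  2  2  3  3  4  4  4
 G  0  1  2  2  3  3  4  5  5
 A  0  1  2  3  3  4  4  5  6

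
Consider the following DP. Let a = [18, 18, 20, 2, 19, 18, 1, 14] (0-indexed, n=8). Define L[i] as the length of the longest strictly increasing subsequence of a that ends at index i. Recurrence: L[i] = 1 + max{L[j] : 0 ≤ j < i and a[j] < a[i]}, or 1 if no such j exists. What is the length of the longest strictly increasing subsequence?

   i    0    1    2    3    4    5    6    7
a[i]   18   18   20    2   19   18    1   14
L[i]    1    1    2    1    2    2    1    2

2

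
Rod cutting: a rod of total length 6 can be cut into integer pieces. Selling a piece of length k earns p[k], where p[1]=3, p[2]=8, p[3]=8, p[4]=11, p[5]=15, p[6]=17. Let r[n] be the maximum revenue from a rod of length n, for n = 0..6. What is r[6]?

24

   n    0    1    2    3    4    5    6
r[n]    0    3    8   11   16   19   24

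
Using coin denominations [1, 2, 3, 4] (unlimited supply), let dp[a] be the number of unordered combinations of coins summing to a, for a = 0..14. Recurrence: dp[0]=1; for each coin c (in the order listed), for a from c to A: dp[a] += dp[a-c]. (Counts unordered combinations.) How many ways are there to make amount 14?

after  coin     0     1     2     3     4     5     6     7     8     9    10    11    12    13    14
          1     1     1     1     1     1     1     1     1     1     1     1     1     1     1     1
          2     1     1     2     2     3     3     4     4     5     5     6     6     7     7     8
          3     1     1     2     3     4     5     7     8    10    12    14    16    19    21    24
          4     1     1     2     3     5     6     9    11    15    18    23    27    34    39    47

47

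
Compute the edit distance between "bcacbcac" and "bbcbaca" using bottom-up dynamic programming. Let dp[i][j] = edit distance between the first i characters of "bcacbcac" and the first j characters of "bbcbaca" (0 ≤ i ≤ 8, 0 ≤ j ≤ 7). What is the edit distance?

   ''  b  b  c  b  a  c  a
''  0  1  2  3  4  5  6  7
 b  1  0  1  2  3  4  5  6
 c  2  1  1  1  2  3  4  5
 a  3  2  2  2  2  2  3  4
 c  4  3  3  2  3  3  2  3
 b  5  4  3  3  2  3  3  3
 c  6  5  4  3  3  3  3  4
 a  7  6  5  4  4  3  4  3
 c  8  7  6  5  5  4  3  4

4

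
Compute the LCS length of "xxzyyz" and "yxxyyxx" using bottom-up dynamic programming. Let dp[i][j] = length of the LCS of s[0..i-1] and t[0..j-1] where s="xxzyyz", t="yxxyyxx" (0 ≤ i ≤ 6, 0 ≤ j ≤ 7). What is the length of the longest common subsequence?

   ''  y  x  x  y  y  x  x
''  0  0  0  0  0  0  0  0
 x  0  0  1  1  1  1  1  1
 x  0  0  1  2  2  2  2  2
 z  0  0  1  2  2  2  2  2
 y  0  1  1  2  3  3  3  3
 y  0  1  1  2  3  4  4  4
 z  0  1  1  2  3  4  4  4

4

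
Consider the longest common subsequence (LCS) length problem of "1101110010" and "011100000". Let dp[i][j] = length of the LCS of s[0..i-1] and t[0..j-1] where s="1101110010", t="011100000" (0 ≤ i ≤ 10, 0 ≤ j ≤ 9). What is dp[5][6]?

   ''  0  1  1  1  0  0  0  0  0
''  0  0  0  0  0  0  0  0  0  0
 1  0  0  1  1  1  1  1  1  1  1
 1  0  0  1  2  2  2  2  2  2  2
 0  0  1  1  2  2  3  3  3  3  3
 1  0  1  2  2  3  3  3  3  3  3
 1  0  1  2  3  3  3  3  3  3  3
 1  0  1  2  3  4  4  4  4  4  4
 0  0  1  2  3  4  5  5  5  5  5
 0  0  1  2  3  4  5  6  6  6  6
 1  0  1  2  3  4  5  6  6  6  6
 0  0  1  2  3  4  5  6  7  7  7

3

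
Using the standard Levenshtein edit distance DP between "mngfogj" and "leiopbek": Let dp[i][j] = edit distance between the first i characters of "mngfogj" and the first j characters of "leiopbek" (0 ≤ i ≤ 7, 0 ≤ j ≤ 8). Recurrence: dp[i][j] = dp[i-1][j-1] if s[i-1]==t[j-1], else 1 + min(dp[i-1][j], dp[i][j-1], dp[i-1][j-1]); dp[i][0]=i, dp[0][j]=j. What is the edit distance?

   ''  l  e  i  o  p  b  e  k
''  0  1  2  3  4  5  6  7  8
 m  1  1  2  3  4  5  6  7  8
 n  2  2  2  3  4  5  6  7  8
 g  3  3  3  3  4  5  6  7  8
 f  4  4  4  4  4  5  6  7  8
 o  5  5  5  5  4  5  6  7  8
 g  6  6  6  6  5  5  6  7  8
 j  7  7  7  7  6  6  6  7  8

8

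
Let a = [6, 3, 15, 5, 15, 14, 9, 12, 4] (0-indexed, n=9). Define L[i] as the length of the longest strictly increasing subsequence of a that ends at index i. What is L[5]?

   i    0    1    2    3    4    5    6    7    8
a[i]    6    3   15    5   15   14    9   12    4
L[i]    1    1    2    2    3    3    3    4    2

3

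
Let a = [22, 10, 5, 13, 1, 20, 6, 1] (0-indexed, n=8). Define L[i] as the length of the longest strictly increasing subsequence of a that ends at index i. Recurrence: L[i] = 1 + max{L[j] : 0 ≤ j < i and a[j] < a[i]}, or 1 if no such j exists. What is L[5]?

3

   i    0    1    2    3    4    5    6    7
a[i]   22   10    5   13    1   20    6    1
L[i]    1    1    1    2    1    3    2    1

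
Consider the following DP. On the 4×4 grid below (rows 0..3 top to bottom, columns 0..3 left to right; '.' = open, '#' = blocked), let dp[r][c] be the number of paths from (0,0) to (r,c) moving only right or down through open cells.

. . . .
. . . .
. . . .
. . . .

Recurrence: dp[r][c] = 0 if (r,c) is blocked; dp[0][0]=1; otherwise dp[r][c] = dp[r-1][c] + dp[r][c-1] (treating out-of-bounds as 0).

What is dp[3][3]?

20

r\c   0   1   2   3
  0   1   1   1   1
  1   1   2   3   4
  2   1   3   6  10
  3   1   4  10  20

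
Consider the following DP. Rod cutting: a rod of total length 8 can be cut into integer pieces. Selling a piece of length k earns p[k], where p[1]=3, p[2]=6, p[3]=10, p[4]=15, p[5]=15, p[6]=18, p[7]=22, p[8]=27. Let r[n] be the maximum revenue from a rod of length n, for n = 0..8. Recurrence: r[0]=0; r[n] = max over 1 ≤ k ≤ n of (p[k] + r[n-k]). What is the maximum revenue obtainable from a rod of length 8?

   n    0    1    2    3    4    5    6    7    8
r[n]    0    3    6   10   15   18   21   25   30

30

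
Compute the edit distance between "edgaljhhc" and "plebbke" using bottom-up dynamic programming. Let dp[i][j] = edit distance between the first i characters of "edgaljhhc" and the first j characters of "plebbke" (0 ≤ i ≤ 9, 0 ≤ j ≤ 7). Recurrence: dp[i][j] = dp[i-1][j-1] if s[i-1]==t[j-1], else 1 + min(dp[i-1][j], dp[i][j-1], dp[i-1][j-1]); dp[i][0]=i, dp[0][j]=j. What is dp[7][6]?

   ''  p  l  e  b  b  k  e
''  0  1  2  3  4  5  6  7
 e  1  1  2  2  3  4  5  6
 d  2  2  2  3  3  4  5  6
 g  3  3  3  3  4  4  5  6
 a  4  4  4  4  4  5  5  6
 l  5  5  4  5  5  5  6  6
 j  6  6  5  5  6  6  6  7
 h  7  7  6  6  6  7  7  7
 h  8  8  7  7  7  7  8  8
 c  9  9  8  8  8  8  8  9

7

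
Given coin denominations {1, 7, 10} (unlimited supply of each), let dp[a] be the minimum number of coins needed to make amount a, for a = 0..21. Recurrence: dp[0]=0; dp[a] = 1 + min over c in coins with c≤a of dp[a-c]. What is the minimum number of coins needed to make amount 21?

 a  0  1  2  3  4  5  6  7  8  9 10 11 12 13 14 15 16 17 18 19 20 21
dp  0  1  2  3  4  5  6  1  2  3  1  2  3  4  2  3  4  2  3  4  2  3

3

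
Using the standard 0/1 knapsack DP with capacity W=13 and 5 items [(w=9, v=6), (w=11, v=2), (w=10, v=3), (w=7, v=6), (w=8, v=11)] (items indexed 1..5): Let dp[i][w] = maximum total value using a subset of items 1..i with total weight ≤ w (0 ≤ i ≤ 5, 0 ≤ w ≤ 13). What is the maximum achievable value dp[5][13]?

11

i\w   0   1   2   3   4   5   6   7   8   9  10  11  12  13
  0   0   0   0   0   0   0   0   0   0   0   0   0   0   0
  1   0   0   0   0   0   0   0   0   0   6   6   6   6   6
  2   0   0   0   0   0   0   0   0   0   6   6   6   6   6
  3   0   0   0   0   0   0   0   0   0   6   6   6   6   6
  4   0   0   0   0   0   0   0   6   6   6   6   6   6   6
  5   0   0   0   0   0   0   0   6  11  11  11  11  11  11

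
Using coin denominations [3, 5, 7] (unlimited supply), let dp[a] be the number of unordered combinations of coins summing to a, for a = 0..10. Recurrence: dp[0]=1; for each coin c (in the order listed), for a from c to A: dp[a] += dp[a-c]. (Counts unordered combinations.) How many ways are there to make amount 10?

after  coin     0     1     2     3     4     5     6     7     8     9    10
          3     1     0     0     1     0     0     1     0     0     1     0
          5     1     0     0     1     0     1     1     0     1     1     1
          7     1     0     0     1     0     1     1     1     1     1     2

2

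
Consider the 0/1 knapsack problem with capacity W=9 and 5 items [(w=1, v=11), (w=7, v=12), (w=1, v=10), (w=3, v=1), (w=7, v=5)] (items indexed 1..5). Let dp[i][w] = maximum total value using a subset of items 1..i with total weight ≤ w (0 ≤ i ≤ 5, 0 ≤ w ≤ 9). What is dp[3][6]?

i\w   0   1   2   3   4   5   6   7   8   9
  0   0   0   0   0   0   0   0   0   0   0
  1   0  11  11  11  11  11  11  11  11  11
  2   0  11  11  11  11  11  11  12  23  23
  3   0  11  21  21  21  21  21  21  23  33
  4   0  11  21  21  21  22  22  22  23  33
  5   0  11  21  21  21  22  22  22  23  33

21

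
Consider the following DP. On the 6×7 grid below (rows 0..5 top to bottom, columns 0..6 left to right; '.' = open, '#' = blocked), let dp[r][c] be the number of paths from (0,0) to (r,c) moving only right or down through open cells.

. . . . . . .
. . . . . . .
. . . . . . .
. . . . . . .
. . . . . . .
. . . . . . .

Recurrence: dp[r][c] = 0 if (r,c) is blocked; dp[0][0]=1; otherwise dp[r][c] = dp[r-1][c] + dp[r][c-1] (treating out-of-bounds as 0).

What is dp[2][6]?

28

r\c   0   1   2   3   4   5   6
  0   1   1   1   1   1   1   1
  1   1   2   3   4   5   6   7
  2   1   3   6  10  15  21  28
  3   1   4  10  20  35  56  84
  4   1   5  15  35  70 126 210
  5   1   6  21  56 126 252 462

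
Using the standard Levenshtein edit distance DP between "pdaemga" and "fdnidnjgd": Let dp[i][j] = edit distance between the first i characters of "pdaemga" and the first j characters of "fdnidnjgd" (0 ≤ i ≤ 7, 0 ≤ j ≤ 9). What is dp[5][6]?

   ''  f  d  n  i  d  n  j  g  d
''  0  1  2  3  4  5  6  7  8  9
 p  1  1  2  3  4  5  6  7  8  9
 d  2  2  1  2  3  4  5  6  7  8
 a  3  3  2  2  3  4  5  6  7  8
 e  4  4  3  3  3  4  5  6  7  8
 m  5  5  4  4  4  4  5  6  7  8
 g  6  6  5  5  5  5  5  6  6  7
 a  7  7  6  6  6  6  6  6  7  7

5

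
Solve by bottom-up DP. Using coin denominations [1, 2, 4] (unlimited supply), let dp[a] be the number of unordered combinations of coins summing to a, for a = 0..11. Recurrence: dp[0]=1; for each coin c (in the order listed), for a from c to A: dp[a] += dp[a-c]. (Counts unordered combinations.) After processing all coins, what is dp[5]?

4

after  coin     0     1     2     3     4     5     6     7     8     9    10    11
          1     1     1     1     1     1     1     1     1     1     1     1     1
          2     1     1     2     2     3     3     4     4     5     5     6     6
          4     1     1     2     2     4     4     6     6     9     9    12    12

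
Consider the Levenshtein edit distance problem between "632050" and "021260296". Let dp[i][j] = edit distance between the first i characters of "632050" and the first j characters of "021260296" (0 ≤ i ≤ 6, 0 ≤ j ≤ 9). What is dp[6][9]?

   ''  0  2  1  2  6  0  2  9  6
''  0  1  2  3  4  5  6  7  8  9
 6  1  1  2  3  4  4  5  6  7  8
 3  2  2  2  3  4  5  5  6  7  8
 2  3  3  2  3  3  4  5  5  6  7
 0  4  3  3  3  4  4  4  5  6  7
 5  5  4  4  4  4  5  5  5  6  7
 0  6  5  5  5  5  5  5  6  6  7

7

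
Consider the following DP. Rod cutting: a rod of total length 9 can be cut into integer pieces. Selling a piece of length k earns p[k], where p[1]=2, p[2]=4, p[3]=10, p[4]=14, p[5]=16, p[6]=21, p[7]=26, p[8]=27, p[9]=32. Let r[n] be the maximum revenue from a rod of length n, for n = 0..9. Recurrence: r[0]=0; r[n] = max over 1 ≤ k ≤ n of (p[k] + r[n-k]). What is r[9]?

32

   n    0    1    2    3    4    5    6    7    8    9
r[n]    0    2    4   10   14   16   21   26   28   32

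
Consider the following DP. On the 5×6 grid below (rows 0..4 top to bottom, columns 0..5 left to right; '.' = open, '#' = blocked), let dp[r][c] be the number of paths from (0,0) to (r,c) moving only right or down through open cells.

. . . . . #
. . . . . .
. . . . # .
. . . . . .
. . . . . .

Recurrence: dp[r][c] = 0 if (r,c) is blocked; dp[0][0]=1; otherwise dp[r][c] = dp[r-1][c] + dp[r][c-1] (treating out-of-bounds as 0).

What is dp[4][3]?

r\c   0   1   2   3   4   5
  0   1   1   1   1   1   0
  1   1   2   3   4   5   5
  2   1   3   6  10   0   5
  3   1   4  10  20  20  25
  4   1   5  15  35  55  80

35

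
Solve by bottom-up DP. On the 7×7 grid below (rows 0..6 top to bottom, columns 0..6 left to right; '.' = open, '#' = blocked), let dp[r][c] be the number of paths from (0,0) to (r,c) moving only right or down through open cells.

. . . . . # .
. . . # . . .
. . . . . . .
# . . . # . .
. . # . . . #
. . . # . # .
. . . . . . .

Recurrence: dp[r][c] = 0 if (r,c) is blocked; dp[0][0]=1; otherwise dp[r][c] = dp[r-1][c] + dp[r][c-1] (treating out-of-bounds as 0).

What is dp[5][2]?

r\c   0   1   2   3   4   5   6
  0   1   1   1   1   1   0   0
  1   1   2   3   0   1   1   1
  2   1   3   6   6   7   8   9
  3   0   3   9  15   0   8  17
  4   0   3   0  15  15  23   0
  5   0   3   3   0  15   0   0
  6   0   3   6   6  21  21  21

3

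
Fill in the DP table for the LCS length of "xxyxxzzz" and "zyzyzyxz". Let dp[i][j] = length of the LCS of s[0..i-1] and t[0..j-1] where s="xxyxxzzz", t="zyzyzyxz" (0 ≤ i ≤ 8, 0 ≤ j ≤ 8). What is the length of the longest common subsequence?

   ''  z  y  z  y  z  y  x  z
''  0  0  0  0  0  0  0  0  0
 x  0  0  0  0  0  0  0  1  1
 x  0  0  0  0  0  0  0  1  1
 y  0  0  1  1  1  1  1  1  1
 x  0  0  1  1  1  1  1  2  2
 x  0  0  1  1  1  1  1  2  2
 z  0  1  1  2  2  2  2  2  3
 z  0  1  1  2  2  3  3  3  3
 z  0  1  1  2  2  3  3  3  4

4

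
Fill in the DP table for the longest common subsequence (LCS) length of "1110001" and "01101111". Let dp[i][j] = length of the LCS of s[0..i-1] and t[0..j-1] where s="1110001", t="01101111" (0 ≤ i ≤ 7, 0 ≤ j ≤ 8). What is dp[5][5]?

   ''  0  1  1  0  1  1  1  1
''  0  0  0  0  0  0  0  0  0
 1  0  0  1  1  1  1  1  1  1
 1  0  0  1  2  2  2  2  2  2
 1  0  0  1  2  2  3  3  3  3
 0  0  1  1  2  3  3  3  3  3
 0  0  1  1  2  3  3  3  3  3
 0  0  1  1  2  3  3  3  3  3
 1  0  1  2  2  3  4  4  4  4

3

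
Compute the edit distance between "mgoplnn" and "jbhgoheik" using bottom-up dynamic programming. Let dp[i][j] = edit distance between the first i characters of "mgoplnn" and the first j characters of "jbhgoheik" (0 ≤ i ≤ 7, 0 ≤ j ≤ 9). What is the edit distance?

   ''  j  b  h  g  o  h  e  i  k
''  0  1  2  3  4  5  6  7  8  9
 m  1  1  2  3  4  5  6  7  8  9
 g  2  2  2  3  3  4  5  6  7  8
 o  3  3  3  3  4  3  4  5  6  7
 p  4  4  4  4  4  4  4  5  6  7
 l  5  5  5  5  5  5  5  5  6  7
 n  6  6  6  6  6  6  6  6  6  7
 n  7  7  7  7  7  7  7  7  7  7

7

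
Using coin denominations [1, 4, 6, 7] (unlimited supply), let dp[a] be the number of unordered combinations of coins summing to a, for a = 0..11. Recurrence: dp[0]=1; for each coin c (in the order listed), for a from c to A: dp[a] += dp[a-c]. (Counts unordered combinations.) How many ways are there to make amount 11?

after  coin     0     1     2     3     4     5     6     7     8     9    10    11
          1     1     1     1     1     1     1     1     1     1     1     1     1
          4     1     1     1     1     2     2     2     2     3     3     3     3
          6     1     1     1     1     2     2     3     3     4     4     5     5
          7     1     1     1     1     2     2     3     4     5     5     6     7

7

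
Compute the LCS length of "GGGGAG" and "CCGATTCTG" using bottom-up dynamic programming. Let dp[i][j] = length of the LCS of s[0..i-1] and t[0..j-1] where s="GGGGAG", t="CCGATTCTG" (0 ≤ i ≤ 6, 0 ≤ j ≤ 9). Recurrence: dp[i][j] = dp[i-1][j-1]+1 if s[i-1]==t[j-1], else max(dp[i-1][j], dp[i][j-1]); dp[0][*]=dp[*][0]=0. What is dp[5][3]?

   ''  C  C  G  A  T  T  C  T  G
''  0  0  0  0  0  0  0  0  0  0
 G  0  0  0  1  1  1  1  1  1  1
 G  0  0  0  1  1  1  1  1  1  2
 G  0  0  0  1  1  1  1  1  1  2
 G  0  0  0  1  1  1  1  1  1  2
 A  0  0  0  1  2  2  2  2  2  2
 G  0  0  0  1  2  2  2  2  2  3

1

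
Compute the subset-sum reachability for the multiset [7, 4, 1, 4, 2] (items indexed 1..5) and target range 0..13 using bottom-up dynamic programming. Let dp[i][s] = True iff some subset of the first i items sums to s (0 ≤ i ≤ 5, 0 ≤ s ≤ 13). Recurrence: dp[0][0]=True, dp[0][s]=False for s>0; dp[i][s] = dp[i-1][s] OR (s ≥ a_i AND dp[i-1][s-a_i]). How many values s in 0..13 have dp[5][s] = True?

i\s   0   1   2   3   4   5   6   7   8   9  10  11  12  13
  0   T   F   F   F   F   F   F   F   F   F   F   F   F   F
  1   T   F   F   F   F   F   F   T   F   F   F   F   F   F
  2   T   F   F   F   T   F   F   T   F   F   F   T   F   F
  3   T   T   F   F   T   T   F   T   T   F   F   T   T   F
  4   T   T   F   F   T   T   F   T   T   T   F   T   T   F
  5   T   T   T   T   T   T   T   T   T   T   T   T   T   T

14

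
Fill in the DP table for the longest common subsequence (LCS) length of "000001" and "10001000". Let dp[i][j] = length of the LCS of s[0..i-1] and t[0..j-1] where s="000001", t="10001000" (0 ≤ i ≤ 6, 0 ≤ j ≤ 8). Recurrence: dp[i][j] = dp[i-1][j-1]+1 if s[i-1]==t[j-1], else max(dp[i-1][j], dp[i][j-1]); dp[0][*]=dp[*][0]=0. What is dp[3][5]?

3

   ''  1  0  0  0  1  0  0  0
''  0  0  0  0  0  0  0  0  0
 0  0  0  1  1  1  1  1  1  1
 0  0  0  1  2  2  2  2  2  2
 0  0  0  1  2  3  3  3  3  3
 0  0  0  1  2  3  3  4  4  4
 0  0  0  1  2  3  3  4  5  5
 1  0  1  1  2  3  4  4  5  5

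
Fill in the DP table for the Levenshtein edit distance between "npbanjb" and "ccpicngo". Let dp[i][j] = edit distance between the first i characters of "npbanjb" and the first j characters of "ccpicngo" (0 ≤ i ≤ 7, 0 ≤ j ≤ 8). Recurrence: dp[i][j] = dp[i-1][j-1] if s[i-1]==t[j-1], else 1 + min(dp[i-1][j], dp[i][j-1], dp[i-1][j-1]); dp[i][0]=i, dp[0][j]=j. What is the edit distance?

6

   ''  c  c  p  i  c  n  g  o
''  0  1  2  3  4  5  6  7  8
 n  1  1  2  3  4  5  5  6  7
 p  2  2  2  2  3  4  5  6  7
 b  3  3  3  3  3  4  5  6  7
 a  4  4  4  4  4  4  5  6  7
 n  5  5  5  5  5  5  4  5  6
 j  6  6  6  6  6  6  5  5  6
 b  7  7  7  7  7  7  6  6  6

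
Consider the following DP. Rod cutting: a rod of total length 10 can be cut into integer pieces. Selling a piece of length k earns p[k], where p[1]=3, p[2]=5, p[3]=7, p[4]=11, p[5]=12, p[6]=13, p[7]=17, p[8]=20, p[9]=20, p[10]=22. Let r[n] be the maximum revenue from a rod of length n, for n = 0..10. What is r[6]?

   n    0    1    2    3    4    5    6    7    8    9   10
r[n]    0    3    6    9   12   15   18   21   24   27   30

18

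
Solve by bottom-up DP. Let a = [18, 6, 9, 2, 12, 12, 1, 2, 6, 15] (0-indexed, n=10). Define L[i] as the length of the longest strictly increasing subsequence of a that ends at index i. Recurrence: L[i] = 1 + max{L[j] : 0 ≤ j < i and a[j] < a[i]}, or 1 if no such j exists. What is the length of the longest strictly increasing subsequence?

   i    0    1    2    3    4    5    6    7    8    9
a[i]   18    6    9    2   12   12    1    2    6   15
L[i]    1    1    2    1    3    3    1    2    3    4

4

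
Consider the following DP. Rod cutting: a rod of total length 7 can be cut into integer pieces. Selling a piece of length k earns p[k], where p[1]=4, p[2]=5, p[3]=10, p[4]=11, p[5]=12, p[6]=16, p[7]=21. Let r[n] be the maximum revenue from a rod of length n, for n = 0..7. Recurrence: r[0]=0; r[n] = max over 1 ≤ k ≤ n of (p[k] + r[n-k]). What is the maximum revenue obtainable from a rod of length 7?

28

   n    0    1    2    3    4    5    6    7
r[n]    0    4    8   12   16   20   24   28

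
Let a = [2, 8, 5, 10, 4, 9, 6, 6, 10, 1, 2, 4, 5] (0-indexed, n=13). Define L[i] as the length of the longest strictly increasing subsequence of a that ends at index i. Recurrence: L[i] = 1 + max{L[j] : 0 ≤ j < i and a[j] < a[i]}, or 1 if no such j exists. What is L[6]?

3

   i    0    1    2    3    4    5    6    7    8    9   10   11   12
a[i]    2    8    5   10    4    9    6    6   10    1    2    4    5
L[i]    1    2    2    3    2    3    3    3    4    1    2    3    4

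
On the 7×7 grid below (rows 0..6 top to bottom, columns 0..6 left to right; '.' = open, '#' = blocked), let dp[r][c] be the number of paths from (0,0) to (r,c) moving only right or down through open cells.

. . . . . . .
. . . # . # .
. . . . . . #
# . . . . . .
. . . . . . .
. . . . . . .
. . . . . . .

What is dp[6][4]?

151

r\c   0   1   2   3   4   5   6
  0   1   1   1   1   1   1   1
  1   1   2   3   0   1   0   1
  2   1   3   6   6   7   7   0
  3   0   3   9  15  22  29  29
  4   0   3  12  27  49  78 107
  5   0   3  15  42  91 169 276
  6   0   3  18  60 151 320 596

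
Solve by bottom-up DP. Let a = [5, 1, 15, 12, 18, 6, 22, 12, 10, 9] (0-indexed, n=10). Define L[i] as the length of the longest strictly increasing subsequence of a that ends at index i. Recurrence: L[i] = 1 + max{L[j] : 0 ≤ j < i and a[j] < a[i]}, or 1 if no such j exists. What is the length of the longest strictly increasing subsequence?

4

   i    0    1    2    3    4    5    6    7    8    9
a[i]    5    1   15   12   18    6   22   12   10    9
L[i]    1    1    2    2    3    2    4    3    3    3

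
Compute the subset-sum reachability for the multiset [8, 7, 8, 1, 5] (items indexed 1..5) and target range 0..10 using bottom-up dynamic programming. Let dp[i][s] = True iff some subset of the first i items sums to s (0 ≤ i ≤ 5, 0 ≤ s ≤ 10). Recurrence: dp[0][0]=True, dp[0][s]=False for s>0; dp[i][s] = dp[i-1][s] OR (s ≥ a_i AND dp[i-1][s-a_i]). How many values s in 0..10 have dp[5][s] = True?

7

i\s   0   1   2   3   4   5   6   7   8   9  10
  0   T   F   F   F   F   F   F   F   F   F   F
  1   T   F   F   F   F   F   F   F   T   F   F
  2   T   F   F   F   F   F   F   T   T   F   F
  3   T   F   F   F   F   F   F   T   T   F   F
  4   T   T   F   F   F   F   F   T   T   T   F
  5   T   T   F   F   F   T   T   T   T   T   F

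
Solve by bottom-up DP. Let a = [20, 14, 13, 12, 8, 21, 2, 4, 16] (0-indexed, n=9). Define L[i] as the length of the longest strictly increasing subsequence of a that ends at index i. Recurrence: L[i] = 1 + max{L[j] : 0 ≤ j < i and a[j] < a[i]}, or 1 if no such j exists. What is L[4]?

   i    0    1    2    3    4    5    6    7    8
a[i]   20   14   13   12    8   21    2    4   16
L[i]    1    1    1    1    1    2    1    2    3

1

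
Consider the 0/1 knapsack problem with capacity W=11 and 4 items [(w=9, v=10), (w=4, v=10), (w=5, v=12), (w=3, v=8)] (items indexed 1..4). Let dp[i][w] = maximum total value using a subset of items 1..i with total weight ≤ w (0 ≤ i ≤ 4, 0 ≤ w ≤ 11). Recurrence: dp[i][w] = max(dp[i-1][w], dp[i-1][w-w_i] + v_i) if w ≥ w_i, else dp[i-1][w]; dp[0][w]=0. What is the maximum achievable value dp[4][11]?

i\w   0   1   2   3   4   5   6   7   8   9  10  11
  0   0   0   0   0   0   0   0   0   0   0   0   0
  1   0   0   0   0   0   0   0   0   0  10  10  10
  2   0   0   0   0  10  10  10  10  10  10  10  10
  3   0   0   0   0  10  12  12  12  12  22  22  22
  4   0   0   0   8  10  12  12  18  20  22  22  22

22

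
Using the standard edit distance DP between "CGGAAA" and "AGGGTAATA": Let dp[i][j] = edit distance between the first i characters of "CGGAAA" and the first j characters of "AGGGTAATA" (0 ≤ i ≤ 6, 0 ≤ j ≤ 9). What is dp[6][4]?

4

   ''  A  G  G  G  T  A  A  T  A
''  0  1  2  3  4  5  6  7  8  9
 C  1  1  2  3  4  5  6  7  8  9
 G  2  2  1  2  3  4  5  6  7  8
 G  3  3  2  1  2  3  4  5  6  7
 A  4  3  3  2  2  3  3  4  5  6
 A  5  4  4  3  3  3  3  3  4  5
 A  6  5  5  4  4  4  3  3  4  4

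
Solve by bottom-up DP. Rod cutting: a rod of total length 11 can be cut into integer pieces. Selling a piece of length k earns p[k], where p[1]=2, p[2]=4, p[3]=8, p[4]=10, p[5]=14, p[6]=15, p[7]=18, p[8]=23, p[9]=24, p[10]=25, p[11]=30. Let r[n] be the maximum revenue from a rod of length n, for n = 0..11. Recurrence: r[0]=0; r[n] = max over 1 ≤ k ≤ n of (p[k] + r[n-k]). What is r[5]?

   n    0    1    2    3    4    5    6    7    8    9   10   11
r[n]    0    2    4    8   10   14   16   18   23   25   28   31

14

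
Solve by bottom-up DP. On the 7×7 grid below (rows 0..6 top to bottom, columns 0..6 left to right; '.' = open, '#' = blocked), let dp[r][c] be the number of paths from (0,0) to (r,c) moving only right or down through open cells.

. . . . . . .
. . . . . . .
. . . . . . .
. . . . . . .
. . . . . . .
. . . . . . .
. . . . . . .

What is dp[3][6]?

r\c   0   1   2   3   4   5   6
  0   1   1   1   1   1   1   1
  1   1   2   3   4   5   6   7
  2   1   3   6  10  15  21  28
  3   1   4  10  20  35  56  84
  4   1   5  15  35  70 126 210
  5   1   6  21  56 126 252 462
  6   1   7  28  84 210 462 924

84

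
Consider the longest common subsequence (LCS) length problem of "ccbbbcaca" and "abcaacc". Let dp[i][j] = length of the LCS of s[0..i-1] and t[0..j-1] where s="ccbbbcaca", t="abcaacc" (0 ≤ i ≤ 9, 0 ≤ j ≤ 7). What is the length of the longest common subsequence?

   ''  a  b  c  a  a  c  c
''  0  0  0  0  0  0  0  0
 c  0  0  0  1  1  1  1  1
 c  0  0  0  1  1  1  2  2
 b  0  0  1  1  1  1  2  2
 b  0  0  1  1  1  1  2  2
 b  0  0  1  1  1  1  2  2
 c  0  0  1  2  2  2  2  3
 a  0  1  1  2  3  3  3  3
 c  0  1  1  2  3  3  4  4
 a  0  1  1  2  3  4  4  4

4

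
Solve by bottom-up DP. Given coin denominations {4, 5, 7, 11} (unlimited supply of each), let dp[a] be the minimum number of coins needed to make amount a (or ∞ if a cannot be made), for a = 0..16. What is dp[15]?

 a  0  1  2  3  4  5  6  7  8  9 10 11 12 13 14 15 16
dp  0  -  -  -  1  1  -  1  2  2  2  1  2  3  2  2  2
(- denotes ∞ / unreachable)

2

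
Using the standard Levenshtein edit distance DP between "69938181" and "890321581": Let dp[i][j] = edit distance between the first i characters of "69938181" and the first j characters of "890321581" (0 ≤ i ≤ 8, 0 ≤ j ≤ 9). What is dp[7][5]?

   ''  8  9  0  3  2  1  5  8  1
''  0  1  2  3  4  5  6  7  8  9
 6  1  1  2  3  4  5  6  7  8  9
 9  2  2  1  2  3  4  5  6  7  8
 9  3  3  2  2  3  4  5  6  7  8
 3  4  4  3  3  2  3  4  5  6  7
 8  5  4  4  4  3  3  4  5  5  6
 1  6  5  5  5  4  4  3  4  5  5
 8  7  6  6  6  5  5  4  4  4  5
 1  8  7  7  7  6  6  5  5  5  4

5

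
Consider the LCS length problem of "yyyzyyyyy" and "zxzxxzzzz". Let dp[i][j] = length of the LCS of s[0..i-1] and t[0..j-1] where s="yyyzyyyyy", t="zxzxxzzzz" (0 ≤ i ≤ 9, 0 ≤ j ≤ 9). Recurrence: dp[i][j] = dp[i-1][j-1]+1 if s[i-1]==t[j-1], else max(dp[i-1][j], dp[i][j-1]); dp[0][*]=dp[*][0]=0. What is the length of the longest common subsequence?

1

   ''  z  x  z  x  x  z  z  z  z
''  0  0  0  0  0  0  0  0  0  0
 y  0  0  0  0  0  0  0  0  0  0
 y  0  0  0  0  0  0  0  0  0  0
 y  0  0  0  0  0  0  0  0  0  0
 z  0  1  1  1  1  1  1  1  1  1
 y  0  1  1  1  1  1  1  1  1  1
 y  0  1  1  1  1  1  1  1  1  1
 y  0  1  1  1  1  1  1  1  1  1
 y  0  1  1  1  1  1  1  1  1  1
 y  0  1  1  1  1  1  1  1  1  1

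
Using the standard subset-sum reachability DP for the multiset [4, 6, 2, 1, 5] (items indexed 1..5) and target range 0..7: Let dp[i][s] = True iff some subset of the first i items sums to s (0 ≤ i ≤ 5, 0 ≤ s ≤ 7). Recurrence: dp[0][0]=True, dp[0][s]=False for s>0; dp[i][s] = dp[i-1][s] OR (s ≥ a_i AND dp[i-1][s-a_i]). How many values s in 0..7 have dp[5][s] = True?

i\s   0   1   2   3   4   5   6   7
  0   T   F   F   F   F   F   F   F
  1   T   F   F   F   T   F   F   F
  2   T   F   F   F   T   F   T   F
  3   T   F   T   F   T   F   T   F
  4   T   T   T   T   T   T   T   T
  5   T   T   T   T   T   T   T   T

8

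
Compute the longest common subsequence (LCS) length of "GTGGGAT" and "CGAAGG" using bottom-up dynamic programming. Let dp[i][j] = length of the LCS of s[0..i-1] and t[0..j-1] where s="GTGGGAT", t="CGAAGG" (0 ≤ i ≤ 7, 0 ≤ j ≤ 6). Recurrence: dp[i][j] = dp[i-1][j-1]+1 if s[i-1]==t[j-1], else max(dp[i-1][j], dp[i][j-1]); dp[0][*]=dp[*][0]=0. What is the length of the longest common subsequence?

3

   ''  C  G  A  A  G  G
''  0  0  0  0  0  0  0
 G  0  0  1  1  1  1  1
 T  0  0  1  1  1  1  1
 G  0  0  1  1  1  2  2
 G  0  0  1  1  1  2  3
 G  0  0  1  1  1  2  3
 A  0  0  1  2  2  2  3
 T  0  0  1  2  2  2  3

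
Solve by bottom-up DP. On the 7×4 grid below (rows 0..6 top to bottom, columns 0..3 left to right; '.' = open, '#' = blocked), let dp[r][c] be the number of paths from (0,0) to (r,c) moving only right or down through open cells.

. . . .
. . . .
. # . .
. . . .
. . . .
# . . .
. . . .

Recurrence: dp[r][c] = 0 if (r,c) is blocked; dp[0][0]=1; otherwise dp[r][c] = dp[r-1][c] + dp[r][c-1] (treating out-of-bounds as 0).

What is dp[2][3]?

7

r\c   0   1   2   3
  0   1   1   1   1
  1   1   2   3   4
  2   1   0   3   7
  3   1   1   4  11
  4   1   2   6  17
  5   0   2   8  25
  6   0   2  10  35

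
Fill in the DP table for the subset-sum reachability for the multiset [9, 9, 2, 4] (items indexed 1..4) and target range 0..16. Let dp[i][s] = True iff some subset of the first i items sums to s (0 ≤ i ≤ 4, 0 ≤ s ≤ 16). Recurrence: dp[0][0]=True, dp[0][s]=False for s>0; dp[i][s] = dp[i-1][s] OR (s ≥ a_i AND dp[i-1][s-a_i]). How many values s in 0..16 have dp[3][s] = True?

4

i\s   0   1   2   3   4   5   6   7   8   9  10  11  12  13  14  15  16
  0   T   F   F   F   F   F   F   F   F   F   F   F   F   F   F   F   F
  1   T   F   F   F   F   F   F   F   F   T   F   F   F   F   F   F   F
  2   T   F   F   F   F   F   F   F   F   T   F   F   F   F   F   F   F
  3   T   F   T   F   F   F   F   F   F   T   F   T   F   F   F   F   F
  4   T   F   T   F   T   F   T   F   F   T   F   T   F   T   F   T   F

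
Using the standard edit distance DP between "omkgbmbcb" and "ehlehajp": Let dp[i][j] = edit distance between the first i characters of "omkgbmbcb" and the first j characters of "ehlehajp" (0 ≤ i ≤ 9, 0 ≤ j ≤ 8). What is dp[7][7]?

7

   ''  e  h  l  e  h  a  j  p
''  0  1  2  3  4  5  6  7  8
 o  1  1  2  3  4  5  6  7  8
 m  2  2  2  3  4  5  6  7  8
 k  3  3  3  3  4  5  6  7  8
 g  4  4  4  4  4  5  6  7  8
 b  5  5  5  5  5  5  6  7  8
 m  6  6  6  6  6  6  6  7  8
 b  7  7  7  7  7  7  7  7  8
 c  8  8  8  8  8  8  8  8  8
 b  9  9  9  9  9  9  9  9  9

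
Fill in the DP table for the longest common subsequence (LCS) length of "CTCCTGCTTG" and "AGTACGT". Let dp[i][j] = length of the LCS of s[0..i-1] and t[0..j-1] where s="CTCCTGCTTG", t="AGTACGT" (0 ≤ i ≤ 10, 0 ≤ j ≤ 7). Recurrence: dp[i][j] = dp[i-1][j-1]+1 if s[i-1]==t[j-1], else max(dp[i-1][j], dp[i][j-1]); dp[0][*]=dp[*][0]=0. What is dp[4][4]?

   ''  A  G  T  A  C  G  T
''  0  0  0  0  0  0  0  0
 C  0  0  0  0  0  1  1  1
 T  0  0  0  1  1  1  1  2
 C  0  0  0  1  1  2  2  2
 C  0  0  0  1  1  2  2  2
 T  0  0  0  1  1  2  2  3
 G  0  0  1  1  1  2  3  3
 C  0  0  1  1  1  2  3  3
 T  0  0  1  2  2  2  3  4
 T  0  0  1  2  2  2  3  4
 G  0  0  1  2  2  2  3  4

1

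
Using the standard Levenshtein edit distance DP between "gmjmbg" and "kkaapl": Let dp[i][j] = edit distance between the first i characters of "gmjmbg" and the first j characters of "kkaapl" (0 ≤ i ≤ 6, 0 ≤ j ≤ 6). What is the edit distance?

6

   ''  k  k  a  a  p  l
''  0  1  2  3  4  5  6
 g  1  1  2  3  4  5  6
 m  2  2  2  3  4  5  6
 j  3  3  3  3  4  5  6
 m  4  4  4  4  4  5  6
 b  5  5  5  5  5  5  6
 g  6  6  6  6  6  6  6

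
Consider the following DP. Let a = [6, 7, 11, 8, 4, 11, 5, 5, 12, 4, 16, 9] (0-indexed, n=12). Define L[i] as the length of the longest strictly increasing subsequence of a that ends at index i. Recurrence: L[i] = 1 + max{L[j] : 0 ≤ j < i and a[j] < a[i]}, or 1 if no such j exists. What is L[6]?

   i    0    1    2    3    4    5    6    7    8    9   10   11
a[i]    6    7   11    8    4   11    5    5   12    4   16    9
L[i]    1    2    3    3    1    4    2    2    5    1    6    4

2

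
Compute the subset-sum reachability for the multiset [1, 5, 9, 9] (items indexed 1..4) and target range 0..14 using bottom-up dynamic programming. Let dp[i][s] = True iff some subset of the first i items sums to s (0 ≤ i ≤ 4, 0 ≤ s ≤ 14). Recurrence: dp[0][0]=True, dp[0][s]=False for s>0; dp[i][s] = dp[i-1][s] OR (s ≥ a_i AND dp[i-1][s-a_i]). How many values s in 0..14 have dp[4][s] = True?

i\s   0   1   2   3   4   5   6   7   8   9  10  11  12  13  14
  0   T   F   F   F   F   F   F   F   F   F   F   F   F   F   F
  1   T   T   F   F   F   F   F   F   F   F   F   F   F   F   F
  2   T   T   F   F   F   T   T   F   F   F   F   F   F   F   F
  3   T   T   F   F   F   T   T   F   F   T   T   F   F   F   T
  4   T   T   F   F   F   T   T   F   F   T   T   F   F   F   T

7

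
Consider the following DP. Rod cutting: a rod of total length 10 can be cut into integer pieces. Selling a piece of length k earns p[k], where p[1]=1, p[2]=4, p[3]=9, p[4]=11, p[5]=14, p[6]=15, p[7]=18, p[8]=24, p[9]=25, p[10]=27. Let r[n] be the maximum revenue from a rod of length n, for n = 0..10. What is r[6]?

   n    0    1    2    3    4    5    6    7    8    9   10
r[n]    0    1    4    9   11   14   18   20   24   27   29

18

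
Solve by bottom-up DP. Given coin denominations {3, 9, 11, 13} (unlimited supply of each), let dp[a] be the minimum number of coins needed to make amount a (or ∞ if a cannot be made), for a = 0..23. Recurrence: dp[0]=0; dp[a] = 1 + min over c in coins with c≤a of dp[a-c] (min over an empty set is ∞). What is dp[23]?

 a  0  1  2  3  4  5  6  7  8  9 10 11 12 13 14 15 16 17 18 19 20 21 22 23
dp  0  -  -  1  -  -  2  -  -  1  -  1  2  1  2  3  2  3  2  3  2  3  2  3
(- denotes ∞ / unreachable)

3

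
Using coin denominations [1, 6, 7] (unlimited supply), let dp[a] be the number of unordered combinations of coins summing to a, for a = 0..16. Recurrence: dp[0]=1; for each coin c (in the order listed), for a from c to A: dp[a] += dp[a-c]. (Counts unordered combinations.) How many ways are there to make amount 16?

after  coin     0     1     2     3     4     5     6     7     8     9    10    11    12    13    14    15    16
          1     1     1     1     1     1     1     1     1     1     1     1     1     1     1     1     1     1
          6     1     1     1     1     1     1     2     2     2     2     2     2     3     3     3     3     3
          7     1     1     1     1     1     1     2     3     3     3     3     3     4     5     6     6     6

6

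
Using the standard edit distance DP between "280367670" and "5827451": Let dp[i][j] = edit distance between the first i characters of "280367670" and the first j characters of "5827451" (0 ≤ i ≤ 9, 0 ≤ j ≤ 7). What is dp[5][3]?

4

   ''  5  8  2  7  4  5  1
''  0  1  2  3  4  5  6  7
 2  1  1  2  2  3  4  5  6
 8  2  2  1  2  3  4  5  6
 0  3  3  2  2  3  4  5  6
 3  4  4  3  3  3  4  5  6
 6  5  5  4  4  4  4  5  6
 7  6  6  5  5  4  5  5  6
 6  7  7  6  6  5  5  6  6
 7  8  8  7  7  6  6  6  7
 0  9  9  8  8  7  7  7  7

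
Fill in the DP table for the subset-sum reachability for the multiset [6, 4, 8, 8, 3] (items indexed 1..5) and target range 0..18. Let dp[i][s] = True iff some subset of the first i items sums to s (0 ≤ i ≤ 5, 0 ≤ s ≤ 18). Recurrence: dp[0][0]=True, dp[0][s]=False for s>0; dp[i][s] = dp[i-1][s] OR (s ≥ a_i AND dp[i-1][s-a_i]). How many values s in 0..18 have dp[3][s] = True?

8

i\s   0   1   2   3   4   5   6   7   8   9  10  11  12  13  14  15  16  17  18
  0   T   F   F   F   F   F   F   F   F   F   F   F   F   F   F   F   F   F   F
  1   T   F   F   F   F   F   T   F   F   F   F   F   F   F   F   F   F   F   F
  2   T   F   F   F   T   F   T   F   F   F   T   F   F   F   F   F   F   F   F
  3   T   F   F   F   T   F   T   F   T   F   T   F   T   F   T   F   F   F   T
  4   T   F   F   F   T   F   T   F   T   F   T   F   T   F   T   F   T   F   T
  5   T   F   F   T   T   F   T   T   T   T   T   T   T   T   T   T   T   T   T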